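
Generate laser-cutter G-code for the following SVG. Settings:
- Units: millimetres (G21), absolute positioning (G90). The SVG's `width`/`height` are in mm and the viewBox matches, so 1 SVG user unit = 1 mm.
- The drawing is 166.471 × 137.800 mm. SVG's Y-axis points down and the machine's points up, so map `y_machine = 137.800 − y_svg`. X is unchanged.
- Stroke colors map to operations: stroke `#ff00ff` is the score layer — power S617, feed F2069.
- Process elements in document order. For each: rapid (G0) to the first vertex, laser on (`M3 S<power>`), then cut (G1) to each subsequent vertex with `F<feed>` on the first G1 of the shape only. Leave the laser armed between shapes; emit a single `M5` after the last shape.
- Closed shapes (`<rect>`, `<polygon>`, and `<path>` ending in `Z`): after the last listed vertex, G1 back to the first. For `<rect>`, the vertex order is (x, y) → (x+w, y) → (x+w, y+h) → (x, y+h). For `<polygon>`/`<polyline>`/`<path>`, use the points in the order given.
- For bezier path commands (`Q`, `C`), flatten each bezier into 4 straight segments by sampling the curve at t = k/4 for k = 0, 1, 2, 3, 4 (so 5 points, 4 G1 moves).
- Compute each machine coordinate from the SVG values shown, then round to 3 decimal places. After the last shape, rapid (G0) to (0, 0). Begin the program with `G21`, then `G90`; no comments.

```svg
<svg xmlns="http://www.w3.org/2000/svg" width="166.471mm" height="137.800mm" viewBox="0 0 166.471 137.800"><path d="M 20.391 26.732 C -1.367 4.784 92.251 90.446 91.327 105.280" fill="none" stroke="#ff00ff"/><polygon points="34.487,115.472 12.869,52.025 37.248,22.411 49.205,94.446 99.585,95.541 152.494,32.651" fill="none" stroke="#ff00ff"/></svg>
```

G21
G90
G0 X20.391 Y111.068
M3 S617
G1 X22.426 Y110.140 F2069
G1 X48.046 Y85.587
G1 X77.573 Y54.138
G1 X91.327 Y32.520
G0 X34.487 Y22.328
M3 S617
G1 X12.869 Y85.775 F2069
G1 X37.248 Y115.389
G1 X49.205 Y43.354
G1 X99.585 Y42.259
G1 X152.494 Y105.149
G1 X34.487 Y22.328
M5
G0 X0.000 Y0.000

Since the viewBox matches the mm dimensions, user units are millimetres directly. The only transform is the Y-flip y_m = 137.800 − y_svg.

Shape 1 is a cubic bezier drawn with `<path>`. Its stroke #ff00ff means score at S617, F2069. After flipping Y the toolpath is (20.391,111.068) → (22.426,110.140) → (48.046,85.587) → (77.573,54.138) → (91.327,32.520).

Shape 2 is a closed polygon drawn with `<polygon>`. Its stroke #ff00ff means score at S617, F2069. After flipping Y the toolpath is (34.487,22.328) → (12.869,85.775) → (37.248,115.389) → (49.205,43.354) → (99.585,42.259) → (152.494,105.149) → (34.487,22.328), returning to the start.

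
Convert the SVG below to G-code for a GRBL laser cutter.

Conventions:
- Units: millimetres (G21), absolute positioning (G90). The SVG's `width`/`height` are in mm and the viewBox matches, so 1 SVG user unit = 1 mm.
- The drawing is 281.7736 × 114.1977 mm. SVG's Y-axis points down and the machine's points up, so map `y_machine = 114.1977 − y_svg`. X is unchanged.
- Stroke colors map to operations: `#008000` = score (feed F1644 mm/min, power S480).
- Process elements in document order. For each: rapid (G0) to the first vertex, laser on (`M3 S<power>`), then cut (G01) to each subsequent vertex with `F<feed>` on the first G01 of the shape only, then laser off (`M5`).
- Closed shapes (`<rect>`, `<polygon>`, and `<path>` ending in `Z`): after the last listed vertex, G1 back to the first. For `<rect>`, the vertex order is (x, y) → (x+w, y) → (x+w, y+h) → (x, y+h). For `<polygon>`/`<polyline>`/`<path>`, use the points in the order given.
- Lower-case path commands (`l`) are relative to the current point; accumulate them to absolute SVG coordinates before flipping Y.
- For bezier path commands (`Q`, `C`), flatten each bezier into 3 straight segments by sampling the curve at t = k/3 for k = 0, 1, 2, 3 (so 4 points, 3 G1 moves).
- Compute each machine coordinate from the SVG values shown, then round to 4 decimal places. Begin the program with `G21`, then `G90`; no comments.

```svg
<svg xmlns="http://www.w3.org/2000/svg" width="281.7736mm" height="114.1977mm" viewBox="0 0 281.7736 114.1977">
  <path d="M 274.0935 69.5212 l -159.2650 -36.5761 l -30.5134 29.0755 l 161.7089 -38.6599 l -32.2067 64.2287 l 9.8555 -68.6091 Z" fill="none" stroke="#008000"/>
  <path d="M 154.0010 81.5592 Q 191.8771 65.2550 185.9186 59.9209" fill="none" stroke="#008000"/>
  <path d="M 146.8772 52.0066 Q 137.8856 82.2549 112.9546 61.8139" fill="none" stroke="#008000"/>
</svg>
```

G21
G90
G0 X274.0935 Y44.6765
M3 S480
G01 X114.8285 Y81.2526 F1644
G01 X84.3151 Y52.1771
G01 X246.0240 Y90.8370
G01 X213.8173 Y26.6083
G01 X223.6728 Y95.2174
G01 X274.0935 Y44.6765
M5
G0 X154.0010 Y32.6385
M3 S480
G01 X174.3812 Y42.2891 F1644
G01 X185.0204 Y49.5018
G01 X185.9186 Y54.2768
M5
G0 X146.8772 Y62.1911
M3 S480
G01 X139.1118 Y47.6577 F1644
G01 X127.8042 Y44.3886
G01 X112.9546 Y52.3838
M5

1 u = 1 mm; y_m = 114.1977 − y.

[1] `<path>` closed polygon, #008000→score S480 F1644: (274.0935,44.6765) → (114.8285,81.2526) → (84.3151,52.1771) → (246.0240,90.8370) → (213.8173,26.6083) → (223.6728,95.2174) → (274.0935,44.6765) (closed)

[2] `<path>` quadratic bezier, #008000→score S480 F1644: (154.0010,32.6385) → (174.3812,42.2891) → (185.0204,49.5018) → (185.9186,54.2768)

[3] `<path>` quadratic bezier, #008000→score S480 F1644: (146.8772,62.1911) → (139.1118,47.6577) → (127.8042,44.3886) → (112.9546,52.3838)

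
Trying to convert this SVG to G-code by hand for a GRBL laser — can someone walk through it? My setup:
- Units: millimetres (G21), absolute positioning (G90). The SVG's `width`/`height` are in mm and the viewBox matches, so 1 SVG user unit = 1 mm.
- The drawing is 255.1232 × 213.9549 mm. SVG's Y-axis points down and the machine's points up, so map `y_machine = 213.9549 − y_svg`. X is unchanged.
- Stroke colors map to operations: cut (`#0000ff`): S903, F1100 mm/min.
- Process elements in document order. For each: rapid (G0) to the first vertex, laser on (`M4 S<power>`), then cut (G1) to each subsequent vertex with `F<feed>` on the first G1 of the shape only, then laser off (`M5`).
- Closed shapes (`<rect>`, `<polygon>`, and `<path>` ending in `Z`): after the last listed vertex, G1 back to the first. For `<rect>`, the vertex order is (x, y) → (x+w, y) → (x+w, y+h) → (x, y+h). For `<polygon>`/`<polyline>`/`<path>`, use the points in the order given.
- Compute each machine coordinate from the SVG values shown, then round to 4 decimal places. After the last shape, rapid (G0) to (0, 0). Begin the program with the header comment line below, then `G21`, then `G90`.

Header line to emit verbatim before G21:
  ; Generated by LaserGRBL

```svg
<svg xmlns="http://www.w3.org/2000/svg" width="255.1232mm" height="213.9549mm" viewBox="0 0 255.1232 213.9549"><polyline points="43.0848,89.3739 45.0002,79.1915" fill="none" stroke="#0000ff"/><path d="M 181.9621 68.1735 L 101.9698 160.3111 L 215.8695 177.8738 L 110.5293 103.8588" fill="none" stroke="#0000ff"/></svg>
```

; Generated by LaserGRBL
G21
G90
G0 X43.0848 Y124.5810
M4 S903
G1 X45.0002 Y134.7634 F1100
M5
G0 X181.9621 Y145.7814
M4 S903
G1 X101.9698 Y53.6438 F1100
G1 X215.8695 Y36.0811
G1 X110.5293 Y110.0961
M5
G0 X0.0000 Y0.0000

viewBox `0 0 255.1232 213.9549` with mm width/height → 1 unit = 1 mm. Flip: y_m = 213.9549 − y_svg.

**Shape 1** — `<polyline>` line segment, stroke `#0000ff` → cut (S903, F1100). Machine vertices: (43.0848,124.5810) → (45.0002,134.7634). Open path.

**Shape 2** — `<path>` open polyline, stroke `#0000ff` → cut (S903, F1100). Machine vertices: (181.9621,145.7814) → (101.9698,53.6438) → (215.8695,36.0811) → (110.5293,110.0961). Open path.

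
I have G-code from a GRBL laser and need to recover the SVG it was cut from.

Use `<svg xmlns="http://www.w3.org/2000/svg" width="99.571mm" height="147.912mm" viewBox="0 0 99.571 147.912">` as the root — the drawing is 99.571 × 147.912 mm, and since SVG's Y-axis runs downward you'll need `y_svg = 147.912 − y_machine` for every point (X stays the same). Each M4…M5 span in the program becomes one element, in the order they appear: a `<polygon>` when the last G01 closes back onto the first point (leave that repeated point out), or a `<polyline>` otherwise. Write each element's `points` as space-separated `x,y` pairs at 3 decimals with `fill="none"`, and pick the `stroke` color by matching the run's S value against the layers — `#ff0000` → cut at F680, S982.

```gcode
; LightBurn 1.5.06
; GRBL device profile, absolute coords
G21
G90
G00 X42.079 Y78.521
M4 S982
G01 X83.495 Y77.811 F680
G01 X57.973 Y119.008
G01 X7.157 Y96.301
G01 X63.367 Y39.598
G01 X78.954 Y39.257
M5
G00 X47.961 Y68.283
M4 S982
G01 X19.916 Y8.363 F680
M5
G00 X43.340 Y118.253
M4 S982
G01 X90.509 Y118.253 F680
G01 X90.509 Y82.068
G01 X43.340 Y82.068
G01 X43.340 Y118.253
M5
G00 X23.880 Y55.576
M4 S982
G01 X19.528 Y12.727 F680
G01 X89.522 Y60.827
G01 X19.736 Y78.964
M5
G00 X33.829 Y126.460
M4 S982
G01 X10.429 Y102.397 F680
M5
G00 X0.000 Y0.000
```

y_svg = 147.912 − y_m. Every run uses S982, so all elements get stroke `#ff0000` (cut).

[1] open run; points: 42.079,69.391 83.495,70.101 57.973,28.904 7.157,51.611 63.367,108.314 78.954,108.655

[2] open run; points: 47.961,79.629 19.916,139.549

[3] closed run; points: 43.340,29.659 90.509,29.659 90.509,65.844 43.340,65.844

[4] open run; points: 23.880,92.336 19.528,135.185 89.522,87.085 19.736,68.948

[5] open run; points: 33.829,21.452 10.429,45.515

<svg xmlns="http://www.w3.org/2000/svg" width="99.571mm" height="147.912mm" viewBox="0 0 99.571 147.912">
  <polyline points="42.079,69.391 83.495,70.101 57.973,28.904 7.157,51.611 63.367,108.314 78.954,108.655" fill="none" stroke="#ff0000"/>
  <polyline points="47.961,79.629 19.916,139.549" fill="none" stroke="#ff0000"/>
  <polygon points="43.340,29.659 90.509,29.659 90.509,65.844 43.340,65.844" fill="none" stroke="#ff0000"/>
  <polyline points="23.880,92.336 19.528,135.185 89.522,87.085 19.736,68.948" fill="none" stroke="#ff0000"/>
  <polyline points="33.829,21.452 10.429,45.515" fill="none" stroke="#ff0000"/>
</svg>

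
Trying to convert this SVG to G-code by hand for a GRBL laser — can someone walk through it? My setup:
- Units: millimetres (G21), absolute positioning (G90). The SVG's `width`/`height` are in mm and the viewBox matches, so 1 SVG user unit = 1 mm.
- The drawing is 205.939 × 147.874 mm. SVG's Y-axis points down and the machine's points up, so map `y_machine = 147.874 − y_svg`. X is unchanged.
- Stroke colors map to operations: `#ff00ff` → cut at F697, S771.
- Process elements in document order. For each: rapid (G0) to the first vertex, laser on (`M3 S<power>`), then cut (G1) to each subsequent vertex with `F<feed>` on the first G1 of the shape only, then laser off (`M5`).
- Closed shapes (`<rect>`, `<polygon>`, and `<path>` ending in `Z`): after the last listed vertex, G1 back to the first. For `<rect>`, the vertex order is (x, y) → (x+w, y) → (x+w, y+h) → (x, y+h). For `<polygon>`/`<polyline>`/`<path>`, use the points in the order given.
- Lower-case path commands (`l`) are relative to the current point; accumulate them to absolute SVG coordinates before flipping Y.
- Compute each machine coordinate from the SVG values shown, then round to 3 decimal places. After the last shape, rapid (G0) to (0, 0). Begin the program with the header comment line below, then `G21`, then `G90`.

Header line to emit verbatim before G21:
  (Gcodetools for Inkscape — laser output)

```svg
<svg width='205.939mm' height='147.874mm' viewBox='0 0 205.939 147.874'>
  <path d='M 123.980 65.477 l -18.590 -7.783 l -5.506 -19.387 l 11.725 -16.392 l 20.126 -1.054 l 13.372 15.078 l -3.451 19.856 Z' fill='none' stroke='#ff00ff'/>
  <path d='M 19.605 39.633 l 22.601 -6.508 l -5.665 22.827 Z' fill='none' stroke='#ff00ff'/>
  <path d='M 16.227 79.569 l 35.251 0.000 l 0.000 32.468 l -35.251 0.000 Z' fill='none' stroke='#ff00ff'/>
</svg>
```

1 u = 1 mm; y_m = 147.874 − y.

[1] `<path>` regular polygon, #ff00ff→cut S771 F697: (123.980,82.397) → (105.390,90.180) → (99.884,109.567) → (111.609,125.959) → (131.735,127.013) → (145.107,111.935) → (141.656,92.079) → (123.980,82.397) (closed)

[2] `<path>` regular polygon, #ff00ff→cut S771 F697: (19.605,108.241) → (42.206,114.749) → (36.541,91.922) → (19.605,108.241) (closed)

[3] `<path>` rectangle, #ff00ff→cut S771 F697: (16.227,68.305) → (51.478,68.305) → (51.478,35.837) → (16.227,35.837) → (16.227,68.305) (closed)

(Gcodetools for Inkscape — laser output)
G21
G90
G0 X123.980 Y82.397
M3 S771
G1 X105.390 Y90.180 F697
G1 X99.884 Y109.567
G1 X111.609 Y125.959
G1 X131.735 Y127.013
G1 X145.107 Y111.935
G1 X141.656 Y92.079
G1 X123.980 Y82.397
M5
G0 X19.605 Y108.241
M3 S771
G1 X42.206 Y114.749 F697
G1 X36.541 Y91.922
G1 X19.605 Y108.241
M5
G0 X16.227 Y68.305
M3 S771
G1 X51.478 Y68.305 F697
G1 X51.478 Y35.837
G1 X16.227 Y35.837
G1 X16.227 Y68.305
M5
G0 X0.000 Y0.000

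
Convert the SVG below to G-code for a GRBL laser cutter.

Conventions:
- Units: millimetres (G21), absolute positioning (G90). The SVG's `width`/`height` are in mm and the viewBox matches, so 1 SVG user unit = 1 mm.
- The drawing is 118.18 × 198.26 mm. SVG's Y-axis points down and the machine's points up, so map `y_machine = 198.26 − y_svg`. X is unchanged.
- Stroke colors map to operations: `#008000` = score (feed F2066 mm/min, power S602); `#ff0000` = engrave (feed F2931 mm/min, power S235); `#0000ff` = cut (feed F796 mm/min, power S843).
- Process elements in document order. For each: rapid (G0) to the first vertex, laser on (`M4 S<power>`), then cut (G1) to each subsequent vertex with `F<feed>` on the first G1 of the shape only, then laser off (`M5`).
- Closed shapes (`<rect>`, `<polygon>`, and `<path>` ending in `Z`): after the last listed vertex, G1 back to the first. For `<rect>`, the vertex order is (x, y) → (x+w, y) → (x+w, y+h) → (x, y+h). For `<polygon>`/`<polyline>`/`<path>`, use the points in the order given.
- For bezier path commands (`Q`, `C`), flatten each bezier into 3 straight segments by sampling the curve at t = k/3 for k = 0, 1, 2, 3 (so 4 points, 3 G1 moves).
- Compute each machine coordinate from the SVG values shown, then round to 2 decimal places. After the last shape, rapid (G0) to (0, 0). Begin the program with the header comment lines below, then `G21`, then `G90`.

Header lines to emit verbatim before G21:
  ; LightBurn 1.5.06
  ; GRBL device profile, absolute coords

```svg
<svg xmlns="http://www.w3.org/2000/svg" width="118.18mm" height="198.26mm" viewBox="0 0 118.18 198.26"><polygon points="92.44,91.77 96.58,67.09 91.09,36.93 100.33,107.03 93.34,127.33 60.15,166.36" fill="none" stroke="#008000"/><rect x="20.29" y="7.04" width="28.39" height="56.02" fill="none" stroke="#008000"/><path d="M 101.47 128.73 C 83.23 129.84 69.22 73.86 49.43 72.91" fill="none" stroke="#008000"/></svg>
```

Since the viewBox matches the mm dimensions, user units are millimetres directly. The only transform is the Y-flip y_m = 198.26 − y_svg.

Shape 1 is a closed polygon drawn with `<polygon>`. Its stroke #008000 means score at S602, F2066. After flipping Y the toolpath is (92.44,106.49) → (96.58,131.17) → (91.09,161.33) → (100.33,91.23) → (93.34,70.93) → (60.15,31.90) → (92.44,106.49), returning to the start.

Shape 2 is a rectangle drawn with `<rect>`. Its stroke #008000 means score at S602, F2066. After flipping Y the toolpath is (20.29,191.22) → (48.68,191.22) → (48.68,135.20) → (20.29,135.20) → (20.29,191.22), returning to the start.

Shape 3 is a cubic bezier drawn with `<path>`. Its stroke #008000 means score at S602, F2066. After flipping Y the toolpath is (101.47,69.53) → (84.27,83.30) → (67.66,110.21) → (49.43,125.35).

; LightBurn 1.5.06
; GRBL device profile, absolute coords
G21
G90
G0 X92.44 Y106.49
M4 S602
G1 X96.58 Y131.17 F2066
G1 X91.09 Y161.33
G1 X100.33 Y91.23
G1 X93.34 Y70.93
G1 X60.15 Y31.90
G1 X92.44 Y106.49
M5
G0 X20.29 Y191.22
M4 S602
G1 X48.68 Y191.22 F2066
G1 X48.68 Y135.20
G1 X20.29 Y135.20
G1 X20.29 Y191.22
M5
G0 X101.47 Y69.53
M4 S602
G1 X84.27 Y83.30 F2066
G1 X67.66 Y110.21
G1 X49.43 Y125.35
M5
G0 X0.00 Y0.00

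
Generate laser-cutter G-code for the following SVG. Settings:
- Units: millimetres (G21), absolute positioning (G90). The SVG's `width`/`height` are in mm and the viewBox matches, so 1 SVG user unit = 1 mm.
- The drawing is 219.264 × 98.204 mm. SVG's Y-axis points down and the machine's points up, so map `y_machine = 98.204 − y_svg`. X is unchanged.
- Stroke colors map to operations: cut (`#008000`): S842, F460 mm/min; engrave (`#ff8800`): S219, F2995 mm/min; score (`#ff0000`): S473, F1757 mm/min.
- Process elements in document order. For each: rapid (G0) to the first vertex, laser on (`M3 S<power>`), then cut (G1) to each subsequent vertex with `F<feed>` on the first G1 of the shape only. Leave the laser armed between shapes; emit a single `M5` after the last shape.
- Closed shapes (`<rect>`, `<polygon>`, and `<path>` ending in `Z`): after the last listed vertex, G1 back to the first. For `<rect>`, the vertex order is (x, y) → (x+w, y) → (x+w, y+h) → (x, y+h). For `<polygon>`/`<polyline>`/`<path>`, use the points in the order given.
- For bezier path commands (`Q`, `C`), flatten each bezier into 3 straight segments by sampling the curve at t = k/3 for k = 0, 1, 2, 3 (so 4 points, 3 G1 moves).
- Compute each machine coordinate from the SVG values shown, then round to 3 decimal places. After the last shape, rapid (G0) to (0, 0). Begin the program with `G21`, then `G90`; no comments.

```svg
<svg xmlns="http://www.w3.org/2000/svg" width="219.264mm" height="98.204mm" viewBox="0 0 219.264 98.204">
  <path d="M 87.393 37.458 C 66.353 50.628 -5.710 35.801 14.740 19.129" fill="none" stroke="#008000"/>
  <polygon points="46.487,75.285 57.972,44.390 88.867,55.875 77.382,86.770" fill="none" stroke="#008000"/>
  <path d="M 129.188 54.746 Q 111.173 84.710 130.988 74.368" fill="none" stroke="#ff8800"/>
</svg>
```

Since the viewBox matches the mm dimensions, user units are millimetres directly. The only transform is the Y-flip y_m = 98.204 − y_svg.

Shape 1 is a cubic bezier drawn with `<path>`. Its stroke #008000 means cut at S842, F460. After flipping Y the toolpath is (87.393,60.746) → (54.661,55.940) → (19.812,63.987) → (14.740,79.075).

Shape 2 is a regular polygon drawn with `<polygon>`. Its stroke #008000 means cut at S842, F460. After flipping Y the toolpath is (46.487,22.919) → (57.972,53.814) → (88.867,42.329) → (77.382,11.434) → (46.487,22.919), returning to the start.

Shape 3 is a quadratic bezier drawn with `<path>`. Its stroke #ff8800 means engrave at S219, F2995. After flipping Y the toolpath is (129.188,43.458) → (121.381,27.960) → (121.981,21.420) → (130.988,23.836).

G21
G90
G0 X87.393 Y60.746
M3 S842
G1 X54.661 Y55.940 F460
G1 X19.812 Y63.987
G1 X14.740 Y79.075
G0 X46.487 Y22.919
M3 S842
G1 X57.972 Y53.814 F460
G1 X88.867 Y42.329
G1 X77.382 Y11.434
G1 X46.487 Y22.919
G0 X129.188 Y43.458
M3 S219
G1 X121.381 Y27.960 F2995
G1 X121.981 Y21.420
G1 X130.988 Y23.836
M5
G0 X0.000 Y0.000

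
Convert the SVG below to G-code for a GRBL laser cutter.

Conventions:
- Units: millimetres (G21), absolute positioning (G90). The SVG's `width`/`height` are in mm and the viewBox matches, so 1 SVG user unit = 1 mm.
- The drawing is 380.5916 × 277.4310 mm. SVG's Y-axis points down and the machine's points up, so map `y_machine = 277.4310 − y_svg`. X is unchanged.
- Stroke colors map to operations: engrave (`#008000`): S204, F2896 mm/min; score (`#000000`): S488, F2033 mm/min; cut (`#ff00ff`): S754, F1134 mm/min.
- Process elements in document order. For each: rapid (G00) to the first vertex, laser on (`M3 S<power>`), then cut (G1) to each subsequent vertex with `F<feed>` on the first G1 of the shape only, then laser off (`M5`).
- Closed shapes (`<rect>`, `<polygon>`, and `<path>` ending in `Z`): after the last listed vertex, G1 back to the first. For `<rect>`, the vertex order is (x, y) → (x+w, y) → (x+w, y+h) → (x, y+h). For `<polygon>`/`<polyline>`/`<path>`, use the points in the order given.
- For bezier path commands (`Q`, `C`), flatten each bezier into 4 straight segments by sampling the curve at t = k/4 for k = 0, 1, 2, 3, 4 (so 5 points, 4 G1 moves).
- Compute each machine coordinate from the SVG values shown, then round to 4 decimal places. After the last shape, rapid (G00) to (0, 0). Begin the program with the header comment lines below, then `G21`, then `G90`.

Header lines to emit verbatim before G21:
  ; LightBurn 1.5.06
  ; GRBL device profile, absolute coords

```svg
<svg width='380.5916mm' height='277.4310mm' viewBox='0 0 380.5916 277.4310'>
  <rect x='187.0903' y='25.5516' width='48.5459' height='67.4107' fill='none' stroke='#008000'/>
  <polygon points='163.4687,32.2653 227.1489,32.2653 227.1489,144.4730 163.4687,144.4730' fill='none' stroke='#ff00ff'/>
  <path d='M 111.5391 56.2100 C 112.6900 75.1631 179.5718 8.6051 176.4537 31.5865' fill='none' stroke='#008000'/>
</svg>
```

Since the viewBox matches the mm dimensions, user units are millimetres directly. The only transform is the Y-flip y_m = 277.4310 − y_svg.

Shape 1 is a rectangle drawn with `<rect>`. Its stroke #008000 means engrave at S204, F2896. After flipping Y the toolpath is (187.0903,251.8794) → (235.6362,251.8794) → (235.6362,184.4687) → (187.0903,184.4687) → (187.0903,251.8794), returning to the start.

Shape 2 is a rectangle drawn with `<polygon>`. Its stroke #ff00ff means cut at S754, F1134. After flipping Y the toolpath is (163.4687,245.1657) → (227.1489,245.1657) → (227.1489,132.9580) → (163.4687,132.9580) → (163.4687,245.1657), returning to the start.

Shape 3 is a cubic bezier drawn with `<path>`. Its stroke #008000 means engrave at S204, F2896. After flipping Y the toolpath is (111.5391,221.2210) → (122.6060,220.3043) → (145.5973,235.0434) → (167.7881,249.0271) → (176.4537,245.8445).

; LightBurn 1.5.06
; GRBL device profile, absolute coords
G21
G90
G00 X187.0903 Y251.8794
M3 S204
G1 X235.6362 Y251.8794 F2896
G1 X235.6362 Y184.4687
G1 X187.0903 Y184.4687
G1 X187.0903 Y251.8794
M5
G00 X163.4687 Y245.1657
M3 S754
G1 X227.1489 Y245.1657 F1134
G1 X227.1489 Y132.9580
G1 X163.4687 Y132.9580
G1 X163.4687 Y245.1657
M5
G00 X111.5391 Y221.2210
M3 S204
G1 X122.6060 Y220.3043 F2896
G1 X145.5973 Y235.0434
G1 X167.7881 Y249.0271
G1 X176.4537 Y245.8445
M5
G00 X0.0000 Y0.0000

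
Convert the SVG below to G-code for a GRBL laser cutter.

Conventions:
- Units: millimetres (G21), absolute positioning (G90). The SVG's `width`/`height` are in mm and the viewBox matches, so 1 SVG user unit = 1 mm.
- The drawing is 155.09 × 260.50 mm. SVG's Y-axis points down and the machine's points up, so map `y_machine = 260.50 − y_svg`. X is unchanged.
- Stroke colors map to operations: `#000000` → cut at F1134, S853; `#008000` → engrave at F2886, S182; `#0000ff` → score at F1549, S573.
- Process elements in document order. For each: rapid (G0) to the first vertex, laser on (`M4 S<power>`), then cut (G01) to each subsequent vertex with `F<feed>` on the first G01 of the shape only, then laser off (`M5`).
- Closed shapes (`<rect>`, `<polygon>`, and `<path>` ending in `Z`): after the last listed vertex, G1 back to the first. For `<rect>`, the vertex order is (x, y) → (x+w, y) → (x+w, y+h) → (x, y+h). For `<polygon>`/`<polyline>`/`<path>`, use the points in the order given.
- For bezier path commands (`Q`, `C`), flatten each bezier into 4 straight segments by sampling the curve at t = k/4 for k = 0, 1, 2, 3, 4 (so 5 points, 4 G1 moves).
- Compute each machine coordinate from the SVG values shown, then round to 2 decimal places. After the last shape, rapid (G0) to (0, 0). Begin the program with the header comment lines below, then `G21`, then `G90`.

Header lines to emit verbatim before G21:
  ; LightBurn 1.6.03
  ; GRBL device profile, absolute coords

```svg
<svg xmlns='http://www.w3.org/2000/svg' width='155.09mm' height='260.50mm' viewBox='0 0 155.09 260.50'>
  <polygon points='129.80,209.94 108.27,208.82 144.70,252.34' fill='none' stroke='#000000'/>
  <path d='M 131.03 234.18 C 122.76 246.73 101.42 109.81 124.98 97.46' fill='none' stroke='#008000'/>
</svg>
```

1 u = 1 mm; y_m = 260.50 − y.

[1] `<polygon>` closed polygon, #000000→cut S853 F1134: (129.80,50.56) → (108.27,51.68) → (144.70,8.16) → (129.80,50.56) (closed)

[2] `<path>` cubic bezier, #008000→engrave S182 F2886: (131.03,26.32) → (123.28,40.65) → (116.07,85.34) → (114.82,134.70) → (124.98,163.04)

; LightBurn 1.6.03
; GRBL device profile, absolute coords
G21
G90
G0 X129.80 Y50.56
M4 S853
G01 X108.27 Y51.68 F1134
G01 X144.70 Y8.16
G01 X129.80 Y50.56
M5
G0 X131.03 Y26.32
M4 S182
G01 X123.28 Y40.65 F2886
G01 X116.07 Y85.34
G01 X114.82 Y134.70
G01 X124.98 Y163.04
M5
G0 X0.00 Y0.00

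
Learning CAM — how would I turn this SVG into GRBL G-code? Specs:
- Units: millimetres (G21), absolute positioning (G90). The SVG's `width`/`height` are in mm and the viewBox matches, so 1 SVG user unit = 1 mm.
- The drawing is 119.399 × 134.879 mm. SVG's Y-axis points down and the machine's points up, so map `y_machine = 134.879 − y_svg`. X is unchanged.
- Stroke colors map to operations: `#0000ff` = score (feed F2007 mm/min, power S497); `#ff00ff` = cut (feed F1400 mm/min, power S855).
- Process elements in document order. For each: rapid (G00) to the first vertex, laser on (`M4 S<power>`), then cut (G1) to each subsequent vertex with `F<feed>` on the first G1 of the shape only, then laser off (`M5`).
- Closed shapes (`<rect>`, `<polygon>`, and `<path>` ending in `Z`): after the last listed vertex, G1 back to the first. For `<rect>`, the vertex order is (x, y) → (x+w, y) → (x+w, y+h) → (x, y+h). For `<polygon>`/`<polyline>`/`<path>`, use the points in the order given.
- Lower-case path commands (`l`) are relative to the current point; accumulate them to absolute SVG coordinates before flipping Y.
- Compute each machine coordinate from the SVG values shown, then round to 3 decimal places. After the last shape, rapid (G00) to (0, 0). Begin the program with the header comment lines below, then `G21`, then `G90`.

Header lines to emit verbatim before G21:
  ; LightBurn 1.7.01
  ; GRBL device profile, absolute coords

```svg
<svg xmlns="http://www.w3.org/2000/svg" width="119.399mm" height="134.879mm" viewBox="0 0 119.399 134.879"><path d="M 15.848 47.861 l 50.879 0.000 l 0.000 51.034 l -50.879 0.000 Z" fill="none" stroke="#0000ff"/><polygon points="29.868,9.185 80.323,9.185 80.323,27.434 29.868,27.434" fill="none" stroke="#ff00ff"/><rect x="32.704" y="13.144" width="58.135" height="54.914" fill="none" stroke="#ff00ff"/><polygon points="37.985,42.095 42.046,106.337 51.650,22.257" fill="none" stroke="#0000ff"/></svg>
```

; LightBurn 1.7.01
; GRBL device profile, absolute coords
G21
G90
G00 X15.848 Y87.018
M4 S497
G1 X66.727 Y87.018 F2007
G1 X66.727 Y35.984
G1 X15.848 Y35.984
G1 X15.848 Y87.018
M5
G00 X29.868 Y125.694
M4 S855
G1 X80.323 Y125.694 F1400
G1 X80.323 Y107.445
G1 X29.868 Y107.445
G1 X29.868 Y125.694
M5
G00 X32.704 Y121.735
M4 S855
G1 X90.839 Y121.735 F1400
G1 X90.839 Y66.821
G1 X32.704 Y66.821
G1 X32.704 Y121.735
M5
G00 X37.985 Y92.784
M4 S497
G1 X42.046 Y28.542 F2007
G1 X51.650 Y112.622
G1 X37.985 Y92.784
M5
G00 X0.000 Y0.000

1 u = 1 mm; y_m = 134.879 − y.

[1] `<path>` rectangle, #0000ff→score S497 F2007: (15.848,87.018) → (66.727,87.018) → (66.727,35.984) → (15.848,35.984) → (15.848,87.018) (closed)

[2] `<polygon>` rectangle, #ff00ff→cut S855 F1400: (29.868,125.694) → (80.323,125.694) → (80.323,107.445) → (29.868,107.445) → (29.868,125.694) (closed)

[3] `<rect>` rectangle, #ff00ff→cut S855 F1400: (32.704,121.735) → (90.839,121.735) → (90.839,66.821) → (32.704,66.821) → (32.704,121.735) (closed)

[4] `<polygon>` closed polygon, #0000ff→score S497 F2007: (37.985,92.784) → (42.046,28.542) → (51.650,112.622) → (37.985,92.784) (closed)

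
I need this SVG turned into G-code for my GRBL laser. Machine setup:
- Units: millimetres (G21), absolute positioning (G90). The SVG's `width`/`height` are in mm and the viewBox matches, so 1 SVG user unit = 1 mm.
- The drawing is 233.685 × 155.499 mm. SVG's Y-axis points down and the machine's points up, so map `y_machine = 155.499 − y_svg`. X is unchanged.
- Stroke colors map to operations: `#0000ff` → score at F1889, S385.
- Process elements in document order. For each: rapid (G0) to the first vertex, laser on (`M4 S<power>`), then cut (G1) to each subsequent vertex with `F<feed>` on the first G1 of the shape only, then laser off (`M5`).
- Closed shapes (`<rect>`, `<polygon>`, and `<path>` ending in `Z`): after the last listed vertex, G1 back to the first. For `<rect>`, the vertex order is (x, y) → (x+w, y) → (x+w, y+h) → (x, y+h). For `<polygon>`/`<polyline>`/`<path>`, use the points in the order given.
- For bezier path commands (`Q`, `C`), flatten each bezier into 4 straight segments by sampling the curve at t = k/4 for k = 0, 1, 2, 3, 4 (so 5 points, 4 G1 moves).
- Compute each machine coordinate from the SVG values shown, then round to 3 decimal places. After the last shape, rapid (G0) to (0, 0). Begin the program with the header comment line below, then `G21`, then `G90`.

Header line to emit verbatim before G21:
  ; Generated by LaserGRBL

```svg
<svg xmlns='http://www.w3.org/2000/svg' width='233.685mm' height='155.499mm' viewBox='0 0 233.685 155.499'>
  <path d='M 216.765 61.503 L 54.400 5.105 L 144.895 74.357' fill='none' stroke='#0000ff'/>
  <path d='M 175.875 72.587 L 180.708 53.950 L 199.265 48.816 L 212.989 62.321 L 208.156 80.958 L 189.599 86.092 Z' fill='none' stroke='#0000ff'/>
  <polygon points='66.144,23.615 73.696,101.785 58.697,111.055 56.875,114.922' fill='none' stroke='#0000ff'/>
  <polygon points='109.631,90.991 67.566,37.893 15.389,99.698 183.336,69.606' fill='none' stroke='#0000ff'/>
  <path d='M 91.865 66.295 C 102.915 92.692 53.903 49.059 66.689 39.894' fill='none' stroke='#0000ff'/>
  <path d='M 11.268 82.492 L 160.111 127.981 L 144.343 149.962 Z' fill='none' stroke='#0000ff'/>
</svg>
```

; Generated by LaserGRBL
G21
G90
G0 X216.765 Y93.996
M4 S385
G1 X54.400 Y150.394 F1889
G1 X144.895 Y81.142
M5
G0 X175.875 Y82.912
M4 S385
G1 X180.708 Y101.549 F1889
G1 X199.265 Y106.683
G1 X212.989 Y93.178
G1 X208.156 Y74.541
G1 X189.599 Y69.407
G1 X175.875 Y82.912
M5
G0 X66.144 Y131.884
M4 S385
G1 X73.696 Y53.714 F1889
G1 X58.697 Y44.444
G1 X56.875 Y40.577
G1 X66.144 Y131.884
M5
G0 X109.631 Y64.508
M4 S385
G1 X67.566 Y117.606 F1889
G1 X15.389 Y55.801
G1 X183.336 Y85.893
G1 X109.631 Y64.508
M5
G0 X91.865 Y89.204
M4 S385
G1 X90.795 Y80.904 F1889
G1 X78.626 Y89.069
G1 X66.783 Y103.901
G1 X66.689 Y115.605
M5
G0 X11.268 Y73.007
M4 S385
G1 X160.111 Y27.518 F1889
G1 X144.343 Y5.537
G1 X11.268 Y73.007
M5
G0 X0.000 Y0.000

1 u = 1 mm; y_m = 155.499 − y.

[1] `<path>` open polyline, #0000ff→score S385 F1889: (216.765,93.996) → (54.400,150.394) → (144.895,81.142)

[2] `<path>` regular polygon, #0000ff→score S385 F1889: (175.875,82.912) → (180.708,101.549) → (199.265,106.683) → (212.989,93.178) → (208.156,74.541) → (189.599,69.407) → (175.875,82.912) (closed)

[3] `<polygon>` closed polygon, #0000ff→score S385 F1889: (66.144,131.884) → (73.696,53.714) → (58.697,44.444) → (56.875,40.577) → (66.144,131.884) (closed)

[4] `<polygon>` closed polygon, #0000ff→score S385 F1889: (109.631,64.508) → (67.566,117.606) → (15.389,55.801) → (183.336,85.893) → (109.631,64.508) (closed)

[5] `<path>` cubic bezier, #0000ff→score S385 F1889: (91.865,89.204) → (90.795,80.904) → (78.626,89.069) → (66.783,103.901) → (66.689,115.605)

[6] `<path>` closed polygon, #0000ff→score S385 F1889: (11.268,73.007) → (160.111,27.518) → (144.343,5.537) → (11.268,73.007) (closed)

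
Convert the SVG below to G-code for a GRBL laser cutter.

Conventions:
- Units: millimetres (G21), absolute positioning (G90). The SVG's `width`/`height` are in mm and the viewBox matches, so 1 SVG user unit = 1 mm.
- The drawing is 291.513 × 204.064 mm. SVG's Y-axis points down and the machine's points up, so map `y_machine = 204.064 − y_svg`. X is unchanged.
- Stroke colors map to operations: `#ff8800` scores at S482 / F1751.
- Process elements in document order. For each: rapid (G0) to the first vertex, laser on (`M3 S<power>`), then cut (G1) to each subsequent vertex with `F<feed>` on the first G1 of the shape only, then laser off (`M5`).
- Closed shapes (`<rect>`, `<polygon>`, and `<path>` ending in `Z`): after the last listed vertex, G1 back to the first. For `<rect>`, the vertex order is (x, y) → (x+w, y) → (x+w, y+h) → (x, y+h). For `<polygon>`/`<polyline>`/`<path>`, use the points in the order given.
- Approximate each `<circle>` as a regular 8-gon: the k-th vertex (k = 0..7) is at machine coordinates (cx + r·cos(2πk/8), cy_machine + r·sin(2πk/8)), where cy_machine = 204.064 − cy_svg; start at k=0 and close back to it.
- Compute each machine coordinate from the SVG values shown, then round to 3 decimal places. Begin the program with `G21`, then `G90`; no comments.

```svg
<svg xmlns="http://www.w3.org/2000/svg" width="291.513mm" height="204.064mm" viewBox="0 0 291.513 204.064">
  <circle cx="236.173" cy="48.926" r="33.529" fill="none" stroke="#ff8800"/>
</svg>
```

1 u = 1 mm; y_m = 204.064 − y.

[1] `<circle>` circle, #ff8800→score S482 F1751: (269.702,155.138) → (259.882,178.847) → (236.173,188.667) → (212.464,178.847) → (202.644,155.138) → (212.464,131.429) → (236.173,121.609) → (259.882,131.429) → (269.702,155.138) (closed)

G21
G90
G0 X269.702 Y155.138
M3 S482
G1 X259.882 Y178.847 F1751
G1 X236.173 Y188.667
G1 X212.464 Y178.847
G1 X202.644 Y155.138
G1 X212.464 Y131.429
G1 X236.173 Y121.609
G1 X259.882 Y131.429
G1 X269.702 Y155.138
M5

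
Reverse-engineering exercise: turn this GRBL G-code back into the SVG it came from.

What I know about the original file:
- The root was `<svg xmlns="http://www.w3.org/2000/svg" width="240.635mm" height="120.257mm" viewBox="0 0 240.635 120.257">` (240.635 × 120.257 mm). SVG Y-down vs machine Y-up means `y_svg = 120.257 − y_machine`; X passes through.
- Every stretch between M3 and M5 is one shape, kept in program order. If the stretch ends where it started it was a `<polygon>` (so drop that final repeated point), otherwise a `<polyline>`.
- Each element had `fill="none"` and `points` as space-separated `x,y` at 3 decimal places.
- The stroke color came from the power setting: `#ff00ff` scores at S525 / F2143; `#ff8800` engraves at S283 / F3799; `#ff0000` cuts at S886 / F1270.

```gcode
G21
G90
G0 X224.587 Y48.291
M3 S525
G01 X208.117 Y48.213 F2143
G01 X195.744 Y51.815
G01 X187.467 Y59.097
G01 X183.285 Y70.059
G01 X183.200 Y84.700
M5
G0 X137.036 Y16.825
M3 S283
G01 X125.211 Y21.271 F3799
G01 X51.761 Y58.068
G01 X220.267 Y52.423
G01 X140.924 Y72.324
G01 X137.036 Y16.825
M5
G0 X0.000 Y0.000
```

Machine Y-up, SVG Y-down with viewBox height 120.257, so y_svg = 120.257 − y_machine; X carries over.

Run 1: power S525 maps to stroke `#ff00ff` (score). The run is open, so emit a `<polyline>` with points (Y-flipped): 224.587,71.966 208.117,72.044 195.744,68.442 187.467,61.160 183.285,50.198 183.200,35.557.

Run 2: S283 ⇒ engrave layer `#ff8800`. The run returns to its start, so emit a `<polygon>` with points (Y-flipped): 137.036,103.432 125.211,98.986 51.761,62.189 220.267,67.834 140.924,47.933.

<svg xmlns="http://www.w3.org/2000/svg" width="240.635mm" height="120.257mm" viewBox="0 0 240.635 120.257">
  <polyline points="224.587,71.966 208.117,72.044 195.744,68.442 187.467,61.160 183.285,50.198 183.200,35.557" fill="none" stroke="#ff00ff"/>
  <polygon points="137.036,103.432 125.211,98.986 51.761,62.189 220.267,67.834 140.924,47.933" fill="none" stroke="#ff8800"/>
</svg>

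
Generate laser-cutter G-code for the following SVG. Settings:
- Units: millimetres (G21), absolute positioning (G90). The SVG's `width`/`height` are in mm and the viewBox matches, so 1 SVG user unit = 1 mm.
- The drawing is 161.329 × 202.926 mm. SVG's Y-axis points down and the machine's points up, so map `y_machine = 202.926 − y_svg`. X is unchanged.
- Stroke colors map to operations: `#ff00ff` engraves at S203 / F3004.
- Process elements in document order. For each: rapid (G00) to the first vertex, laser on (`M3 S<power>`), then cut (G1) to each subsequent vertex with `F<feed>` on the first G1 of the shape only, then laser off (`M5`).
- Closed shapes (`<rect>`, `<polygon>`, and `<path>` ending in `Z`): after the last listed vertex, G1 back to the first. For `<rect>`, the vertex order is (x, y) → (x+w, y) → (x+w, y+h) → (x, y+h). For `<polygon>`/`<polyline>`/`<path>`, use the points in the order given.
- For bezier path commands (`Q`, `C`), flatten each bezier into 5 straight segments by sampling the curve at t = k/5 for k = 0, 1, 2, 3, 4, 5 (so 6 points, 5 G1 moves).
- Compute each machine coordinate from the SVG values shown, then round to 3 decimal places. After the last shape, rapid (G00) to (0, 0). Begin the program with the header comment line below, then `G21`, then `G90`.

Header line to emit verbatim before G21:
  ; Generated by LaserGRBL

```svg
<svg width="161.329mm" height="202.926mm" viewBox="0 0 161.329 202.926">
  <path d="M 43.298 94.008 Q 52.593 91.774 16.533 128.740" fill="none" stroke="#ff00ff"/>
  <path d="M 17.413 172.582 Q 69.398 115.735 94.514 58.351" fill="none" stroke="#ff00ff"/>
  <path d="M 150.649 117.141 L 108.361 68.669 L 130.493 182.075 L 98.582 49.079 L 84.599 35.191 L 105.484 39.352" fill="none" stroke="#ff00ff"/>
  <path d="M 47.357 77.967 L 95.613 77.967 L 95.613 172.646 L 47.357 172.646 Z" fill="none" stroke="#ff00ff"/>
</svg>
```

viewBox `0 0 161.329 202.926` with mm width/height → 1 unit = 1 mm. Flip: y_m = 202.926 − y_svg.

**Shape 1** — `<path>` quadratic bezier, stroke `#ff00ff` → engrave (S203, F3004). Control points (SVG): P0=(43.298,94.008), P1=(52.593,91.774), P2=(16.533,128.740); sampled at t=k/5. Machine vertices: (43.298,108.918) → (45.202,108.244) → (43.477,104.433) → (38.124,97.487) → (29.143,87.404) → (16.533,74.186). Open path.

**Shape 2** — `<path>` quadratic bezier, stroke `#ff00ff` → engrave (S203, F3004). Control points (SVG): P0=(17.413,172.582), P1=(69.398,115.735), P2=(94.514,58.351); sampled at t=k/5. Machine vertices: (17.413,30.344) → (37.132,53.104) → (54.702,75.908) → (70.122,98.754) → (83.393,121.643) → (94.514,144.575). Open path.

**Shape 3** — `<path>` open polyline, stroke `#ff00ff` → engrave (S203, F3004). Machine vertices: (150.649,85.785) → (108.361,134.257) → (130.493,20.851) → (98.582,153.847) → (84.599,167.735) → (105.484,163.574). Open path.

**Shape 4** — `<path>` rectangle, stroke `#ff00ff` → engrave (S203, F3004). Machine vertices: (47.357,124.959) → (95.613,124.959) → (95.613,30.280) → (47.357,30.280) → (47.357,124.959). Closed: final G1 returns to the first vertex.

; Generated by LaserGRBL
G21
G90
G00 X43.298 Y108.918
M3 S203
G1 X45.202 Y108.244 F3004
G1 X43.477 Y104.433
G1 X38.124 Y97.487
G1 X29.143 Y87.404
G1 X16.533 Y74.186
M5
G00 X17.413 Y30.344
M3 S203
G1 X37.132 Y53.104 F3004
G1 X54.702 Y75.908
G1 X70.122 Y98.754
G1 X83.393 Y121.643
G1 X94.514 Y144.575
M5
G00 X150.649 Y85.785
M3 S203
G1 X108.361 Y134.257 F3004
G1 X130.493 Y20.851
G1 X98.582 Y153.847
G1 X84.599 Y167.735
G1 X105.484 Y163.574
M5
G00 X47.357 Y124.959
M3 S203
G1 X95.613 Y124.959 F3004
G1 X95.613 Y30.280
G1 X47.357 Y30.280
G1 X47.357 Y124.959
M5
G00 X0.000 Y0.000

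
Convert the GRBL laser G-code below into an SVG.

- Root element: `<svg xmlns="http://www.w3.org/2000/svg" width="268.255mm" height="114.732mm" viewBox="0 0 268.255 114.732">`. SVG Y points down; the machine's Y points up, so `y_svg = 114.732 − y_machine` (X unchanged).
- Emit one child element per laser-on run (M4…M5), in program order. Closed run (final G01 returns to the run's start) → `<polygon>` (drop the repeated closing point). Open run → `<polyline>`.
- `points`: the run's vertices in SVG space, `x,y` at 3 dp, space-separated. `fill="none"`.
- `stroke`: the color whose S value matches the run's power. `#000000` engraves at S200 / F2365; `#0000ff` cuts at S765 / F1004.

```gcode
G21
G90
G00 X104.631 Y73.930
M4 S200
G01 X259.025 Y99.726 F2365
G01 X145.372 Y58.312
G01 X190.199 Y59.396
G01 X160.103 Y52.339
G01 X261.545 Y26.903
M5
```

Machine Y-up, SVG Y-down with viewBox height 114.732, so y_svg = 114.732 − y_machine; X carries over. Every run uses S200, so all elements get stroke `#000000` (engrave).

Run 1: The run is open, so emit a `<polyline>` with points (Y-flipped): 104.631,40.802 259.025,15.006 145.372,56.420 190.199,55.336 160.103,62.393 261.545,87.829.

<svg xmlns="http://www.w3.org/2000/svg" width="268.255mm" height="114.732mm" viewBox="0 0 268.255 114.732">
  <polyline points="104.631,40.802 259.025,15.006 145.372,56.420 190.199,55.336 160.103,62.393 261.545,87.829" fill="none" stroke="#000000"/>
</svg>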